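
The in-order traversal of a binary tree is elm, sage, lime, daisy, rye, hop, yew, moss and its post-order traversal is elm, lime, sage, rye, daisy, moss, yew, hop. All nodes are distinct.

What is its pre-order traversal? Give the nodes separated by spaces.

hop daisy sage elm lime rye yew moss

The last element of post-order is the root; it splits in-order into left and right subtrees.
Root hop: left subtree has 5 nodes {elm, sage, lime, daisy, rye}, right has 2 {yew, moss}.
  Root daisy: left subtree has 3 nodes {elm, sage, lime}, right has 1 {rye}.
    Root sage: left subtree has 1 node {elm}, right has 1 {lime}.
  Root yew: left subtree has 0 nodes { }, right has 1 {moss}.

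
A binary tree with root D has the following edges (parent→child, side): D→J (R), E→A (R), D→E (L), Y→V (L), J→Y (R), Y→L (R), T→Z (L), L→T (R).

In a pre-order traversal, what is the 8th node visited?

Pre-order visits the node, then its left subtree, then its right subtree.
Visit D.
At D: go left to E.
  Visit E.
  At E: no left child.
  At E: go right to A.
    A is a leaf — visit A.
At D: go right to J.
  Visit J.
  At J: no left child.
  At J: go right to Y.
    Visit Y.
    At Y: go left to V.
      V is a leaf — visit V.
    At Y: go right to L.
      Visit L.
      At L: no left child.
      At L: go right to T.
        Visit T.
        At T: go left to Z.
          Z is a leaf — visit Z.
        At T: no right child.
Full pre-order sequence: D, E, A, J, Y, V, L, T, Z.

T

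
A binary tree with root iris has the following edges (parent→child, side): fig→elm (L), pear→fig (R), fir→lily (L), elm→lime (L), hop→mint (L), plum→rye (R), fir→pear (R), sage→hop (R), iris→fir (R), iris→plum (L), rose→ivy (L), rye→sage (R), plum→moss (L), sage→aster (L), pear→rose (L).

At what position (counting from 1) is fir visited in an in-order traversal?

10

In-order visits the left subtree, then the node, then the right subtree.
At iris: go left to plum.
  At plum: go left to moss.
    moss is a leaf — visit moss.
  Visit plum.
  At plum: go right to rye.
    At rye: no left child.
    Visit rye.
    At rye: go right to sage.
      At sage: go left to aster.
        aster is a leaf — visit aster.
      Visit sage.
      At sage: go right to hop.
        At hop: go left to mint.
          mint is a leaf — visit mint.
        Visit hop.
        At hop: no right child.
Visit iris.
At iris: go right to fir.
  At fir: go left to lily.
    lily is a leaf — visit lily.
  Visit fir.
  At fir: go right to pear.
    At pear: go left to rose.
      At rose: go left to ivy.
        ivy is a leaf — visit ivy.
      Visit rose.
      At rose: no right child.
    Visit pear.
    At pear: go right to fig.
      At fig: go left to elm.
        At elm: go left to lime.
          lime is a leaf — visit lime.
        Visit elm.
        At elm: no right child.
      Visit fig.
      At fig: no right child.
Full in-order sequence: moss, plum, rye, aster, sage, mint, hop, iris, lily, fir, ivy, rose, pear, lime, elm, fig.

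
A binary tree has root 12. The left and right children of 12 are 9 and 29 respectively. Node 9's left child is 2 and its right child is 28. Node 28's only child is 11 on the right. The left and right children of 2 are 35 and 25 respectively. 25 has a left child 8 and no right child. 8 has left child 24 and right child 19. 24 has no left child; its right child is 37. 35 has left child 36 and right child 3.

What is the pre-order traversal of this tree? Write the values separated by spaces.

12 9 2 35 36 3 25 8 24 37 19 28 11 29

Pre-order visits the node, then its left subtree, then its right subtree.
Visit 12.
At 12: go left to 9.
  Visit 9.
  At 9: go left to 2.
    Visit 2.
    At 2: go left to 35.
      Visit 35.
      At 35: go left to 36.
        36 is a leaf — visit 36.
      At 35: go right to 3.
        3 is a leaf — visit 3.
    At 2: go right to 25.
      Visit 25.
      At 25: go left to 8.
        Visit 8.
        At 8: go left to 24.
          Visit 24.
          At 24: no left child.
          At 24: go right to 37.
            37 is a leaf — visit 37.
        At 8: go right to 19.
          19 is a leaf — visit 19.
      At 25: no right child.
  At 9: go right to 28.
    Visit 28.
    At 28: no left child.
    At 28: go right to 11.
      11 is a leaf — visit 11.
At 12: go right to 29.
  29 is a leaf — visit 29.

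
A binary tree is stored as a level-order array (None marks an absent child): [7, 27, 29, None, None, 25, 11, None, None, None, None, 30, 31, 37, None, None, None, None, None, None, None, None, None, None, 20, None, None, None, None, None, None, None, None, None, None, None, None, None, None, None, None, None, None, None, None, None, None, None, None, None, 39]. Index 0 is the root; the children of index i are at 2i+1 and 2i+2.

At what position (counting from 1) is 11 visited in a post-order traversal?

Post-order visits the left subtree, then the right subtree, then the node.
At 7: go left to 27.
  27 is a leaf — visit 27.
At 7: go right to 29.
  At 29: go left to 25.
    At 25: go left to 30.
      At 30: no left child.
      At 30: go right to 20.
        At 20: no left child.
        At 20: go right to 39.
          39 is a leaf — visit 39.
        Visit 20.
      Visit 30.
    At 25: go right to 31.
      31 is a leaf — visit 31.
    Visit 25.
  At 29: go right to 11.
    At 11: go left to 37.
      37 is a leaf — visit 37.
    At 11: no right child.
    Visit 11.
  Visit 29.
Visit 7.
Full post-order sequence: 27, 39, 20, 30, 31, 25, 37, 11, 29, 7.

8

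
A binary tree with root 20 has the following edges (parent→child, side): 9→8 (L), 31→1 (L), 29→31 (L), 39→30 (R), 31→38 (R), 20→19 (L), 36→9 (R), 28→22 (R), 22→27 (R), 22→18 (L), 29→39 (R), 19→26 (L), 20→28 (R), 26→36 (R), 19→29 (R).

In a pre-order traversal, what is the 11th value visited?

39

Pre-order visits the node, then its left subtree, then its right subtree.
Visit 20.
At 20: go left to 19.
  Visit 19.
  At 19: go left to 26.
    Visit 26.
    At 26: no left child.
    At 26: go right to 36.
      Visit 36.
      At 36: no left child.
      At 36: go right to 9.
        Visit 9.
        At 9: go left to 8.
          8 is a leaf — visit 8.
        At 9: no right child.
  At 19: go right to 29.
    Visit 29.
    At 29: go left to 31.
      Visit 31.
      At 31: go left to 1.
        1 is a leaf — visit 1.
      At 31: go right to 38.
        38 is a leaf — visit 38.
    At 29: go right to 39.
      Visit 39.
      At 39: no left child.
      At 39: go right to 30.
        30 is a leaf — visit 30.
At 20: go right to 28.
  Visit 28.
  At 28: no left child.
  At 28: go right to 22.
    Visit 22.
    At 22: go left to 18.
      18 is a leaf — visit 18.
    At 22: go right to 27.
      27 is a leaf — visit 27.
Full pre-order sequence: 20, 19, 26, 36, 9, 8, 29, 31, 1, 38, 39, 30, 28, 22, 18, 27.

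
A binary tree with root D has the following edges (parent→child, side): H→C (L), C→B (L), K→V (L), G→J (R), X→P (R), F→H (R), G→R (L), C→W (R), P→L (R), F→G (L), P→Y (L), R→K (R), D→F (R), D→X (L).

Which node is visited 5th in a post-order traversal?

V

Post-order visits the left subtree, then the right subtree, then the node.
At D: go left to X.
  At X: no left child.
  At X: go right to P.
    At P: go left to Y.
      Y is a leaf — visit Y.
    At P: go right to L.
      L is a leaf — visit L.
    Visit P.
  Visit X.
At D: go right to F.
  At F: go left to G.
    At G: go left to R.
      At R: no left child.
      At R: go right to K.
        At K: go left to V.
          V is a leaf — visit V.
        At K: no right child.
        Visit K.
      Visit R.
    At G: go right to J.
      J is a leaf — visit J.
    Visit G.
  At F: go right to H.
    At H: go left to C.
      At C: go left to B.
        B is a leaf — visit B.
      At C: go right to W.
        W is a leaf — visit W.
      Visit C.
    At H: no right child.
    Visit H.
  Visit F.
Visit D.
Full post-order sequence: Y, L, P, X, V, K, R, J, G, B, W, C, H, F, D.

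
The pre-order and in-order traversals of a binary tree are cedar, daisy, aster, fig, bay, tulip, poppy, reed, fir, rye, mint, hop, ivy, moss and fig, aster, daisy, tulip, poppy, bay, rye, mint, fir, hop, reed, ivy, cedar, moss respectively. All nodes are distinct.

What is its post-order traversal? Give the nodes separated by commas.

The first element of pre-order is the root; it splits in-order into left and right subtrees.
Root cedar: left subtree has 12 nodes {fig, aster, daisy, tulip, poppy, bay, rye, mint, fir, hop, reed, ivy}, right has 1 {moss}.
  Root daisy: left subtree has 2 nodes {fig, aster}, right has 9 {tulip, poppy, bay, rye, mint, fir, hop, reed, ivy}.
    Root aster: left subtree has 1 node {fig}, right has 0 { }.
    Root bay: left subtree has 2 nodes {tulip, poppy}, right has 6 {rye, mint, fir, hop, reed, ivy}.
      Root tulip: left subtree has 0 nodes { }, right has 1 {poppy}.
      Root reed: left subtree has 4 nodes {rye, mint, fir, hop}, right has 1 {ivy}.
        Root fir: left subtree has 2 nodes {rye, mint}, right has 1 {hop}.
          Root rye: left subtree has 0 nodes { }, right has 1 {mint}.

fig, aster, poppy, tulip, mint, rye, hop, fir, ivy, reed, bay, daisy, moss, cedar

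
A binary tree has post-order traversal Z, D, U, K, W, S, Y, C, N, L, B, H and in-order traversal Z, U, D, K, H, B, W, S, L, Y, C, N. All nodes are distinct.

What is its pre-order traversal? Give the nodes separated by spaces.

H K U Z D B L S W N C Y

The last element of post-order is the root; it splits in-order into left and right subtrees.
Root H: left subtree has 4 nodes {Z, U, D, K}, right has 7 {B, W, S, L, Y, C, N}.
  Root K: left subtree has 3 nodes {Z, U, D}, right has 0 { }.
    Root U: left subtree has 1 node {Z}, right has 1 {D}.
  Root B: left subtree has 0 nodes { }, right has 6 {W, S, L, Y, C, N}.
    Root L: left subtree has 2 nodes {W, S}, right has 3 {Y, C, N}.
      Root S: left subtree has 1 node {W}, right has 0 { }.
      Root N: left subtree has 2 nodes {Y, C}, right has 0 { }.
        Root C: left subtree has 1 node {Y}, right has 0 { }.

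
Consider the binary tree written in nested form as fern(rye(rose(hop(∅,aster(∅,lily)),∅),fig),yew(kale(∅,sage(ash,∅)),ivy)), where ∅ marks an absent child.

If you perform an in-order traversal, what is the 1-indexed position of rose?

In-order visits the left subtree, then the node, then the right subtree.
At fern: go left to rye.
  At rye: go left to rose.
    At rose: go left to hop.
      At hop: no left child.
      Visit hop.
      At hop: go right to aster.
        At aster: no left child.
        Visit aster.
        At aster: go right to lily.
          lily is a leaf — visit lily.
    Visit rose.
    At rose: no right child.
  Visit rye.
  At rye: go right to fig.
    fig is a leaf — visit fig.
Visit fern.
At fern: go right to yew.
  At yew: go left to kale.
    At kale: no left child.
    Visit kale.
    At kale: go right to sage.
      At sage: go left to ash.
        ash is a leaf — visit ash.
      Visit sage.
      At sage: no right child.
  Visit yew.
  At yew: go right to ivy.
    ivy is a leaf — visit ivy.
Full in-order sequence: hop, aster, lily, rose, rye, fig, fern, kale, ash, sage, yew, ivy.

4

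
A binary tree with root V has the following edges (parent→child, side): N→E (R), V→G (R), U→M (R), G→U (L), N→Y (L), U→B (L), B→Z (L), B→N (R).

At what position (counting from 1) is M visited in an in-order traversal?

8

In-order visits the left subtree, then the node, then the right subtree.
At V: no left child.
Visit V.
At V: go right to G.
  At G: go left to U.
    At U: go left to B.
      At B: go left to Z.
        Z is a leaf — visit Z.
      Visit B.
      At B: go right to N.
        At N: go left to Y.
          Y is a leaf — visit Y.
        Visit N.
        At N: go right to E.
          E is a leaf — visit E.
    Visit U.
    At U: go right to M.
      M is a leaf — visit M.
  Visit G.
  At G: no right child.
Full in-order sequence: V, Z, B, Y, N, E, U, M, G.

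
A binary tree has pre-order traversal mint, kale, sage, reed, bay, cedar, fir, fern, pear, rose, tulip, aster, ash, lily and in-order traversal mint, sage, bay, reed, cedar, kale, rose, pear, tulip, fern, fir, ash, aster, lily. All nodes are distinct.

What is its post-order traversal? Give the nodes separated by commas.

The first element of pre-order is the root; it splits in-order into left and right subtrees.
Root mint: left subtree has 0 nodes { }, right has 13 {sage, bay, reed, cedar, kale, rose, pear, tulip, fern, fir, ash, aster, lily}.
  Root kale: left subtree has 4 nodes {sage, bay, reed, cedar}, right has 8 {rose, pear, tulip, fern, fir, ash, aster, lily}.
    Root sage: left subtree has 0 nodes { }, right has 3 {bay, reed, cedar}.
      Root reed: left subtree has 1 node {bay}, right has 1 {cedar}.
    Root fir: left subtree has 4 nodes {rose, pear, tulip, fern}, right has 3 {ash, aster, lily}.
      Root fern: left subtree has 3 nodes {rose, pear, tulip}, right has 0 { }.
        Root pear: left subtree has 1 node {rose}, right has 1 {tulip}.
      Root aster: left subtree has 1 node {ash}, right has 1 {lily}.

bay, cedar, reed, sage, rose, tulip, pear, fern, ash, lily, aster, fir, kale, mint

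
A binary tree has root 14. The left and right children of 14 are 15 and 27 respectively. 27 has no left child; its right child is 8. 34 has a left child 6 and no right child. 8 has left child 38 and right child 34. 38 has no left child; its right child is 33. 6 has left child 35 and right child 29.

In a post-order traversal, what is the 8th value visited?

8

Post-order visits the left subtree, then the right subtree, then the node.
At 14: go left to 15.
  15 is a leaf — visit 15.
At 14: go right to 27.
  At 27: no left child.
  At 27: go right to 8.
    At 8: go left to 38.
      At 38: no left child.
      At 38: go right to 33.
        33 is a leaf — visit 33.
      Visit 38.
    At 8: go right to 34.
      At 34: go left to 6.
        At 6: go left to 35.
          35 is a leaf — visit 35.
        At 6: go right to 29.
          29 is a leaf — visit 29.
        Visit 6.
      At 34: no right child.
      Visit 34.
    Visit 8.
  Visit 27.
Visit 14.
Full post-order sequence: 15, 33, 38, 35, 29, 6, 34, 8, 27, 14.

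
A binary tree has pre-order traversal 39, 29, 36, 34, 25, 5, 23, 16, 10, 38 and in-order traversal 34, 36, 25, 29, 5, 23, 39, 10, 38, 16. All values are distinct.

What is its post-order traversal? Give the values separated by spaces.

The first element of pre-order is the root; it splits in-order into left and right subtrees.
Root 39: left subtree has 6 nodes {34, 36, 25, 29, 5, 23}, right has 3 {10, 38, 16}.
  Root 29: left subtree has 3 nodes {34, 36, 25}, right has 2 {5, 23}.
    Root 36: left subtree has 1 node {34}, right has 1 {25}.
    Root 5: left subtree has 0 nodes { }, right has 1 {23}.
  Root 16: left subtree has 2 nodes {10, 38}, right has 0 { }.
    Root 10: left subtree has 0 nodes { }, right has 1 {38}.

34 25 36 23 5 29 38 10 16 39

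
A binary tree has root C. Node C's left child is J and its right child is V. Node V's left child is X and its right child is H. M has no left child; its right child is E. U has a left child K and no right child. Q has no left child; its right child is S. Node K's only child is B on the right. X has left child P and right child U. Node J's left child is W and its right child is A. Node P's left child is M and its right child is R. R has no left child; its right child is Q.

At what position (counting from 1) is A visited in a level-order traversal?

5

Level-order visits nodes level by level from the root, left to right within each level.
Level 0: C
Level 1: J, V
Level 2: W, A, X, H
Level 3: P, U
Level 4: M, R, K
Level 5: E, Q, B
Level 6: S
Full level-order sequence: C, J, V, W, A, X, H, P, U, M, R, K, E, Q, B, S.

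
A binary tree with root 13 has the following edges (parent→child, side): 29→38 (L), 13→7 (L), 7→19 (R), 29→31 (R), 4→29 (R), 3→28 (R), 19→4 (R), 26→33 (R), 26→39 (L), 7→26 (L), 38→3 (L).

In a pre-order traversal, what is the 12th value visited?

Pre-order visits the node, then its left subtree, then its right subtree.
Visit 13.
At 13: go left to 7.
  Visit 7.
  At 7: go left to 26.
    Visit 26.
    At 26: go left to 39.
      39 is a leaf — visit 39.
    At 26: go right to 33.
      33 is a leaf — visit 33.
  At 7: go right to 19.
    Visit 19.
    At 19: no left child.
    At 19: go right to 4.
      Visit 4.
      At 4: no left child.
      At 4: go right to 29.
        Visit 29.
        At 29: go left to 38.
          Visit 38.
          At 38: go left to 3.
            Visit 3.
            At 3: no left child.
            At 3: go right to 28.
              28 is a leaf — visit 28.
          At 38: no right child.
        At 29: go right to 31.
          31 is a leaf — visit 31.
At 13: no right child.
Full pre-order sequence: 13, 7, 26, 39, 33, 19, 4, 29, 38, 3, 28, 31.

31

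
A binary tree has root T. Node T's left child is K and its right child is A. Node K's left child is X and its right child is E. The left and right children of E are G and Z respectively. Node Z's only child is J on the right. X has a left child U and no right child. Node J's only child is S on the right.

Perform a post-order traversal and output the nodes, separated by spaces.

Post-order visits the left subtree, then the right subtree, then the node.
At T: go left to K.
  At K: go left to X.
    At X: go left to U.
      U is a leaf — visit U.
    At X: no right child.
    Visit X.
  At K: go right to E.
    At E: go left to G.
      G is a leaf — visit G.
    At E: go right to Z.
      At Z: no left child.
      At Z: go right to J.
        At J: no left child.
        At J: go right to S.
          S is a leaf — visit S.
        Visit J.
      Visit Z.
    Visit E.
  Visit K.
At T: go right to A.
  A is a leaf — visit A.
Visit T.

U X G S J Z E K A T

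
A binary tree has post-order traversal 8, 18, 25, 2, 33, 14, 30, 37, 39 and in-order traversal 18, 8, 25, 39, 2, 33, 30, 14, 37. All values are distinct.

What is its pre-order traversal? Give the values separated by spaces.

The last element of post-order is the root; it splits in-order into left and right subtrees.
Root 39: left subtree has 3 nodes {18, 8, 25}, right has 5 {2, 33, 30, 14, 37}.
  Root 25: left subtree has 2 nodes {18, 8}, right has 0 { }.
    Root 18: left subtree has 0 nodes { }, right has 1 {8}.
  Root 37: left subtree has 4 nodes {2, 33, 30, 14}, right has 0 { }.
    Root 30: left subtree has 2 nodes {2, 33}, right has 1 {14}.
      Root 33: left subtree has 1 node {2}, right has 0 { }.

39 25 18 8 37 30 33 2 14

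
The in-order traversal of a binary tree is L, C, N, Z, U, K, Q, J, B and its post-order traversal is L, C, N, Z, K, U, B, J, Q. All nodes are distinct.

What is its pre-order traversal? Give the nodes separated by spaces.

Q U Z N C L K J B

The last element of post-order is the root; it splits in-order into left and right subtrees.
Root Q: left subtree has 6 nodes {L, C, N, Z, U, K}, right has 2 {J, B}.
  Root U: left subtree has 4 nodes {L, C, N, Z}, right has 1 {K}.
    Root Z: left subtree has 3 nodes {L, C, N}, right has 0 { }.
      Root N: left subtree has 2 nodes {L, C}, right has 0 { }.
        Root C: left subtree has 1 node {L}, right has 0 { }.
  Root J: left subtree has 0 nodes { }, right has 1 {B}.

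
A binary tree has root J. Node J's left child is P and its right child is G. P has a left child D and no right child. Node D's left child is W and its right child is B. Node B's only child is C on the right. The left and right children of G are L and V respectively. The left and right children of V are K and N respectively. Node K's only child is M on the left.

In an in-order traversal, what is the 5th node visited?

P

In-order visits the left subtree, then the node, then the right subtree.
At J: go left to P.
  At P: go left to D.
    At D: go left to W.
      W is a leaf — visit W.
    Visit D.
    At D: go right to B.
      At B: no left child.
      Visit B.
      At B: go right to C.
        C is a leaf — visit C.
  Visit P.
  At P: no right child.
Visit J.
At J: go right to G.
  At G: go left to L.
    L is a leaf — visit L.
  Visit G.
  At G: go right to V.
    At V: go left to K.
      At K: go left to M.
        M is a leaf — visit M.
      Visit K.
      At K: no right child.
    Visit V.
    At V: go right to N.
      N is a leaf — visit N.
Full in-order sequence: W, D, B, C, P, J, L, G, M, K, V, N.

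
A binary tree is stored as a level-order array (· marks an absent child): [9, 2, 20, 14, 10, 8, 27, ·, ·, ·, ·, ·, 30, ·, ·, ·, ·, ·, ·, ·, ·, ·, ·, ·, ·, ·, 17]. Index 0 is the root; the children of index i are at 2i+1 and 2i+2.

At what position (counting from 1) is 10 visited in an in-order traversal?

In-order visits the left subtree, then the node, then the right subtree.
At 9: go left to 2.
  At 2: go left to 14.
    14 is a leaf — visit 14.
  Visit 2.
  At 2: go right to 10.
    10 is a leaf — visit 10.
Visit 9.
At 9: go right to 20.
  At 20: go left to 8.
    At 8: no left child.
    Visit 8.
    At 8: go right to 30.
      At 30: no left child.
      Visit 30.
      At 30: go right to 17.
        17 is a leaf — visit 17.
  Visit 20.
  At 20: go right to 27.
    27 is a leaf — visit 27.
Full in-order sequence: 14, 2, 10, 9, 8, 30, 17, 20, 27.

3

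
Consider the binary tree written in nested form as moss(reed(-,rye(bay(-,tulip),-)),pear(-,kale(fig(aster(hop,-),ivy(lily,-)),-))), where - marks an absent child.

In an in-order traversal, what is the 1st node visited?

In-order visits the left subtree, then the node, then the right subtree.
At moss: go left to reed.
  At reed: no left child.
  Visit reed.
  At reed: go right to rye.
    At rye: go left to bay.
      At bay: no left child.
      Visit bay.
      At bay: go right to tulip.
        tulip is a leaf — visit tulip.
    Visit rye.
    At rye: no right child.
Visit moss.
At moss: go right to pear.
  At pear: no left child.
  Visit pear.
  At pear: go right to kale.
    At kale: go left to fig.
      At fig: go left to aster.
        At aster: go left to hop.
          hop is a leaf — visit hop.
        Visit aster.
        At aster: no right child.
      Visit fig.
      At fig: go right to ivy.
        At ivy: go left to lily.
          lily is a leaf — visit lily.
        Visit ivy.
        At ivy: no right child.
    Visit kale.
    At kale: no right child.
Full in-order sequence: reed, bay, tulip, rye, moss, pear, hop, aster, fig, lily, ivy, kale.

reed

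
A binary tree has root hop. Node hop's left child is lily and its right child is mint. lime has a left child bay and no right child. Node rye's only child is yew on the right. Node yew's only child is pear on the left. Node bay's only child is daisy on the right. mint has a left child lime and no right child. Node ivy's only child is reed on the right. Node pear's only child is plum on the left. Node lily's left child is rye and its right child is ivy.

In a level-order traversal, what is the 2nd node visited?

Level-order visits nodes level by level from the root, left to right within each level.
Level 0: hop
Level 1: lily, mint
Level 2: rye, ivy, lime
Level 3: yew, reed, bay
Level 4: pear, daisy
Level 5: plum
Full level-order sequence: hop, lily, mint, rye, ivy, lime, yew, reed, bay, pear, daisy, plum.

lily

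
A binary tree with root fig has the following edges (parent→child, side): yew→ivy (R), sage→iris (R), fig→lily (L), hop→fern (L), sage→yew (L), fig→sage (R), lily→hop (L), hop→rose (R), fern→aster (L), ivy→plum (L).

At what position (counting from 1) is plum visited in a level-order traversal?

11

Level-order visits nodes level by level from the root, left to right within each level.
Level 0: fig
Level 1: lily, sage
Level 2: hop, yew, iris
Level 3: fern, rose, ivy
Level 4: aster, plum
Full level-order sequence: fig, lily, sage, hop, yew, iris, fern, rose, ivy, aster, plum.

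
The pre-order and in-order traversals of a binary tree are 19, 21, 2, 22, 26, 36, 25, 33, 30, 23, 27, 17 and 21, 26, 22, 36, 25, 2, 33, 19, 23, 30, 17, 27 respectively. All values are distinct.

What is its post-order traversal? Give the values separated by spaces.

The first element of pre-order is the root; it splits in-order into left and right subtrees.
Root 19: left subtree has 7 nodes {21, 26, 22, 36, 25, 2, 33}, right has 4 {23, 30, 17, 27}.
  Root 21: left subtree has 0 nodes { }, right has 6 {26, 22, 36, 25, 2, 33}.
    Root 2: left subtree has 4 nodes {26, 22, 36, 25}, right has 1 {33}.
      Root 22: left subtree has 1 node {26}, right has 2 {36, 25}.
        Root 36: left subtree has 0 nodes { }, right has 1 {25}.
  Root 30: left subtree has 1 node {23}, right has 2 {17, 27}.
    Root 27: left subtree has 1 node {17}, right has 0 { }.

26 25 36 22 33 2 21 23 17 27 30 19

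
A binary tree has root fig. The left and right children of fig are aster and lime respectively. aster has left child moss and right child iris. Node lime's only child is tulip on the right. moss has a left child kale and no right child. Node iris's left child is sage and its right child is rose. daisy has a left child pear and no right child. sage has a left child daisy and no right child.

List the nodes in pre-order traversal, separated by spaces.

Pre-order visits the node, then its left subtree, then its right subtree.
Visit fig.
At fig: go left to aster.
  Visit aster.
  At aster: go left to moss.
    Visit moss.
    At moss: go left to kale.
      kale is a leaf — visit kale.
    At moss: no right child.
  At aster: go right to iris.
    Visit iris.
    At iris: go left to sage.
      Visit sage.
      At sage: go left to daisy.
        Visit daisy.
        At daisy: go left to pear.
          pear is a leaf — visit pear.
        At daisy: no right child.
      At sage: no right child.
    At iris: go right to rose.
      rose is a leaf — visit rose.
At fig: go right to lime.
  Visit lime.
  At lime: no left child.
  At lime: go right to tulip.
    tulip is a leaf — visit tulip.

fig aster moss kale iris sage daisy pear rose lime tulip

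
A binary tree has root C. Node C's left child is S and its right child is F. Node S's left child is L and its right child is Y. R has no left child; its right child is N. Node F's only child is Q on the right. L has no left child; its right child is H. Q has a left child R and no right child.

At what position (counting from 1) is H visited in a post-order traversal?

1

Post-order visits the left subtree, then the right subtree, then the node.
At C: go left to S.
  At S: go left to L.
    At L: no left child.
    At L: go right to H.
      H is a leaf — visit H.
    Visit L.
  At S: go right to Y.
    Y is a leaf — visit Y.
  Visit S.
At C: go right to F.
  At F: no left child.
  At F: go right to Q.
    At Q: go left to R.
      At R: no left child.
      At R: go right to N.
        N is a leaf — visit N.
      Visit R.
    At Q: no right child.
    Visit Q.
  Visit F.
Visit C.
Full post-order sequence: H, L, Y, S, N, R, Q, F, C.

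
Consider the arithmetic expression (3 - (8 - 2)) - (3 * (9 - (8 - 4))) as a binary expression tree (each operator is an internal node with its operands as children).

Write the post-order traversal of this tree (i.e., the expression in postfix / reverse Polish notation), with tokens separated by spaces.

3 8 2 - - 3 9 8 4 - - * -

Post-order on an expression tree gives postfix notation: for each operator, emit left operand, right operand, then the operator.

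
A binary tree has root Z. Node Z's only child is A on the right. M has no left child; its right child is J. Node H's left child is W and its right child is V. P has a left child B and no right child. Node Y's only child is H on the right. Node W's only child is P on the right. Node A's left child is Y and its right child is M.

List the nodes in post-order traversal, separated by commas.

Post-order visits the left subtree, then the right subtree, then the node.
At Z: no left child.
At Z: go right to A.
  At A: go left to Y.
    At Y: no left child.
    At Y: go right to H.
      At H: go left to W.
        At W: no left child.
        At W: go right to P.
          At P: go left to B.
            B is a leaf — visit B.
          At P: no right child.
          Visit P.
        Visit W.
      At H: go right to V.
        V is a leaf — visit V.
      Visit H.
    Visit Y.
  At A: go right to M.
    At M: no left child.
    At M: go right to J.
      J is a leaf — visit J.
    Visit M.
  Visit A.
Visit Z.

B, P, W, V, H, Y, J, M, A, Z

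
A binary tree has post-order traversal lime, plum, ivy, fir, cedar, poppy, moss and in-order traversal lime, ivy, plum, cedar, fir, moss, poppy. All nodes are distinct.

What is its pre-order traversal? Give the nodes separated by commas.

moss, cedar, ivy, lime, plum, fir, poppy

The last element of post-order is the root; it splits in-order into left and right subtrees.
Root moss: left subtree has 5 nodes {lime, ivy, plum, cedar, fir}, right has 1 {poppy}.
  Root cedar: left subtree has 3 nodes {lime, ivy, plum}, right has 1 {fir}.
    Root ivy: left subtree has 1 node {lime}, right has 1 {plum}.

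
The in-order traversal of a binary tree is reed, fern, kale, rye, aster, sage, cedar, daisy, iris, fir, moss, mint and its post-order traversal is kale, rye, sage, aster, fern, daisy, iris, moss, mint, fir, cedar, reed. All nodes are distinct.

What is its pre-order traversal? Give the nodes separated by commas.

The last element of post-order is the root; it splits in-order into left and right subtrees.
Root reed: left subtree has 0 nodes { }, right has 11 {fern, kale, rye, aster, sage, cedar, daisy, iris, fir, moss, mint}.
  Root cedar: left subtree has 5 nodes {fern, kale, rye, aster, sage}, right has 5 {daisy, iris, fir, moss, mint}.
    Root fern: left subtree has 0 nodes { }, right has 4 {kale, rye, aster, sage}.
      Root aster: left subtree has 2 nodes {kale, rye}, right has 1 {sage}.
        Root rye: left subtree has 1 node {kale}, right has 0 { }.
    Root fir: left subtree has 2 nodes {daisy, iris}, right has 2 {moss, mint}.
      Root iris: left subtree has 1 node {daisy}, right has 0 { }.
      Root mint: left subtree has 1 node {moss}, right has 0 { }.

reed, cedar, fern, aster, rye, kale, sage, fir, iris, daisy, mint, moss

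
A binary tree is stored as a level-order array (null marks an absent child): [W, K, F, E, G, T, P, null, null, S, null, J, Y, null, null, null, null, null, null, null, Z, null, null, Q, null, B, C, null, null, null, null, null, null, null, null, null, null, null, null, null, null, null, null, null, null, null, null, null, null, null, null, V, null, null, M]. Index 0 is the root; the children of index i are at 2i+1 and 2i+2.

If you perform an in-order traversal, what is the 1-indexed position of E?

In-order visits the left subtree, then the node, then the right subtree.
At W: go left to K.
  At K: go left to E.
    E is a leaf — visit E.
  Visit K.
  At K: go right to G.
    At G: go left to S.
      At S: no left child.
      Visit S.
      At S: go right to Z.
        Z is a leaf — visit Z.
    Visit G.
    At G: no right child.
Visit W.
At W: go right to F.
  At F: go left to T.
    At T: go left to J.
      At J: go left to Q.
        Q is a leaf — visit Q.
      Visit J.
      At J: no right child.
    Visit T.
    At T: go right to Y.
      At Y: go left to B.
        At B: go left to V.
          V is a leaf — visit V.
        Visit B.
        At B: no right child.
      Visit Y.
      At Y: go right to C.
        At C: no left child.
        Visit C.
        At C: go right to M.
          M is a leaf — visit M.
  Visit F.
  At F: go right to P.
    P is a leaf — visit P.
Full in-order sequence: E, K, S, Z, G, W, Q, J, T, V, B, Y, C, M, F, P.

1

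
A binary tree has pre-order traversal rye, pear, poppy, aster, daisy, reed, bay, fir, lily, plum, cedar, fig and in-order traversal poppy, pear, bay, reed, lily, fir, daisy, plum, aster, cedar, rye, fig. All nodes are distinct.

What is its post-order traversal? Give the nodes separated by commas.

The first element of pre-order is the root; it splits in-order into left and right subtrees.
Root rye: left subtree has 10 nodes {poppy, pear, bay, reed, lily, fir, daisy, plum, aster, cedar}, right has 1 {fig}.
  Root pear: left subtree has 1 node {poppy}, right has 8 {bay, reed, lily, fir, daisy, plum, aster, cedar}.
    Root aster: left subtree has 6 nodes {bay, reed, lily, fir, daisy, plum}, right has 1 {cedar}.
      Root daisy: left subtree has 4 nodes {bay, reed, lily, fir}, right has 1 {plum}.
        Root reed: left subtree has 1 node {bay}, right has 2 {lily, fir}.
          Root fir: left subtree has 1 node {lily}, right has 0 { }.

poppy, bay, lily, fir, reed, plum, daisy, cedar, aster, pear, fig, rye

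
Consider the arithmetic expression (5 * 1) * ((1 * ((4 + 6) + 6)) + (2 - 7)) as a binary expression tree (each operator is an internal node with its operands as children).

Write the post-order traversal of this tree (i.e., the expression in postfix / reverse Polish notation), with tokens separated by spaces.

Post-order on an expression tree gives postfix notation: for each operator, emit left operand, right operand, then the operator.

5 1 * 1 4 6 + 6 + * 2 7 - + *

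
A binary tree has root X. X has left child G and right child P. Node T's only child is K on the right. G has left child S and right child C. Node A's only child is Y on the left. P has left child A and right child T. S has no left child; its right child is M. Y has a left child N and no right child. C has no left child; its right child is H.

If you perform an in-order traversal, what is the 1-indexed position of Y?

8

In-order visits the left subtree, then the node, then the right subtree.
At X: go left to G.
  At G: go left to S.
    At S: no left child.
    Visit S.
    At S: go right to M.
      M is a leaf — visit M.
  Visit G.
  At G: go right to C.
    At C: no left child.
    Visit C.
    At C: go right to H.
      H is a leaf — visit H.
Visit X.
At X: go right to P.
  At P: go left to A.
    At A: go left to Y.
      At Y: go left to N.
        N is a leaf — visit N.
      Visit Y.
      At Y: no right child.
    Visit A.
    At A: no right child.
  Visit P.
  At P: go right to T.
    At T: no left child.
    Visit T.
    At T: go right to K.
      K is a leaf — visit K.
Full in-order sequence: S, M, G, C, H, X, N, Y, A, P, T, K.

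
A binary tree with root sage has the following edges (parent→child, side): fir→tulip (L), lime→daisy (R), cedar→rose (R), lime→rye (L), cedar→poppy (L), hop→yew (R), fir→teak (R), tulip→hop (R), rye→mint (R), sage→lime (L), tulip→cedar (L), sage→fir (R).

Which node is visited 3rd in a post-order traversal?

Post-order visits the left subtree, then the right subtree, then the node.
At sage: go left to lime.
  At lime: go left to rye.
    At rye: no left child.
    At rye: go right to mint.
      mint is a leaf — visit mint.
    Visit rye.
  At lime: go right to daisy.
    daisy is a leaf — visit daisy.
  Visit lime.
At sage: go right to fir.
  At fir: go left to tulip.
    At tulip: go left to cedar.
      At cedar: go left to poppy.
        poppy is a leaf — visit poppy.
      At cedar: go right to rose.
        rose is a leaf — visit rose.
      Visit cedar.
    At tulip: go right to hop.
      At hop: no left child.
      At hop: go right to yew.
        yew is a leaf — visit yew.
      Visit hop.
    Visit tulip.
  At fir: go right to teak.
    teak is a leaf — visit teak.
  Visit fir.
Visit sage.
Full post-order sequence: mint, rye, daisy, lime, poppy, rose, cedar, yew, hop, tulip, teak, fir, sage.

daisy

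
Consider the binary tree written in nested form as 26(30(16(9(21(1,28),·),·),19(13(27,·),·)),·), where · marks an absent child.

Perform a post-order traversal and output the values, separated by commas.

Post-order visits the left subtree, then the right subtree, then the node.
At 26: go left to 30.
  At 30: go left to 16.
    At 16: go left to 9.
      At 9: go left to 21.
        At 21: go left to 1.
          1 is a leaf — visit 1.
        At 21: go right to 28.
          28 is a leaf — visit 28.
        Visit 21.
      At 9: no right child.
      Visit 9.
    At 16: no right child.
    Visit 16.
  At 30: go right to 19.
    At 19: go left to 13.
      At 13: go left to 27.
        27 is a leaf — visit 27.
      At 13: no right child.
      Visit 13.
    At 19: no right child.
    Visit 19.
  Visit 30.
At 26: no right child.
Visit 26.

1, 28, 21, 9, 16, 27, 13, 19, 30, 26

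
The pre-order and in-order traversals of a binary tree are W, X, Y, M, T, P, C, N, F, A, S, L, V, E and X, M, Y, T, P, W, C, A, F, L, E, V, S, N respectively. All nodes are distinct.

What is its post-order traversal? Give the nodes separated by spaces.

M P T Y X A E V L S F N C W

The first element of pre-order is the root; it splits in-order into left and right subtrees.
Root W: left subtree has 5 nodes {X, M, Y, T, P}, right has 8 {C, A, F, L, E, V, S, N}.
  Root X: left subtree has 0 nodes { }, right has 4 {M, Y, T, P}.
    Root Y: left subtree has 1 node {M}, right has 2 {T, P}.
      Root T: left subtree has 0 nodes { }, right has 1 {P}.
  Root C: left subtree has 0 nodes { }, right has 7 {A, F, L, E, V, S, N}.
    Root N: left subtree has 6 nodes {A, F, L, E, V, S}, right has 0 { }.
      Root F: left subtree has 1 node {A}, right has 4 {L, E, V, S}.
        Root S: left subtree has 3 nodes {L, E, V}, right has 0 { }.
          Root L: left subtree has 0 nodes { }, right has 2 {E, V}.
            Root V: left subtree has 1 node {E}, right has 0 { }.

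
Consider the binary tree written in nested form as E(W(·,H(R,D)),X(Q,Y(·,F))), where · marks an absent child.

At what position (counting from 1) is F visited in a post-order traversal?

Post-order visits the left subtree, then the right subtree, then the node.
At E: go left to W.
  At W: no left child.
  At W: go right to H.
    At H: go left to R.
      R is a leaf — visit R.
    At H: go right to D.
      D is a leaf — visit D.
    Visit H.
  Visit W.
At E: go right to X.
  At X: go left to Q.
    Q is a leaf — visit Q.
  At X: go right to Y.
    At Y: no left child.
    At Y: go right to F.
      F is a leaf — visit F.
    Visit Y.
  Visit X.
Visit E.
Full post-order sequence: R, D, H, W, Q, F, Y, X, E.

6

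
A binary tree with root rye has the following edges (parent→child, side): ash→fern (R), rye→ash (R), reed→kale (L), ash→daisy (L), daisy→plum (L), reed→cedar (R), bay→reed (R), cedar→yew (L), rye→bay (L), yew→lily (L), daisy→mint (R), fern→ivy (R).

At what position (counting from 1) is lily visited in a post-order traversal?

2

Post-order visits the left subtree, then the right subtree, then the node.
At rye: go left to bay.
  At bay: no left child.
  At bay: go right to reed.
    At reed: go left to kale.
      kale is a leaf — visit kale.
    At reed: go right to cedar.
      At cedar: go left to yew.
        At yew: go left to lily.
          lily is a leaf — visit lily.
        At yew: no right child.
        Visit yew.
      At cedar: no right child.
      Visit cedar.
    Visit reed.
  Visit bay.
At rye: go right to ash.
  At ash: go left to daisy.
    At daisy: go left to plum.
      plum is a leaf — visit plum.
    At daisy: go right to mint.
      mint is a leaf — visit mint.
    Visit daisy.
  At ash: go right to fern.
    At fern: no left child.
    At fern: go right to ivy.
      ivy is a leaf — visit ivy.
    Visit fern.
  Visit ash.
Visit rye.
Full post-order sequence: kale, lily, yew, cedar, reed, bay, plum, mint, daisy, ivy, fern, ash, rye.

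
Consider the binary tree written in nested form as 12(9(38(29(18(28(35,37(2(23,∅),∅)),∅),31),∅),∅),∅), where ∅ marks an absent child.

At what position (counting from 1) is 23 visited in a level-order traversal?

11

Level-order visits nodes level by level from the root, left to right within each level.
Level 0: 12
Level 1: 9
Level 2: 38
Level 3: 29
Level 4: 18, 31
Level 5: 28
Level 6: 35, 37
Level 7: 2
Level 8: 23
Full level-order sequence: 12, 9, 38, 29, 18, 31, 28, 35, 37, 2, 23.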